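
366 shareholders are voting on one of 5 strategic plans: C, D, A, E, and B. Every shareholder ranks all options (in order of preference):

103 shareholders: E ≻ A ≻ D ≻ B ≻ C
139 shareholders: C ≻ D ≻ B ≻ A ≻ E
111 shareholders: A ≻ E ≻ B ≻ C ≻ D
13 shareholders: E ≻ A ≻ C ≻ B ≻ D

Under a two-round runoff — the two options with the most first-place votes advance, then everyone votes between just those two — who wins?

E

Round 1 first-place votes: C 139, D 0, A 111, E 116, B 0.
C and E advance.
Runoff: C is preferred to E by 139 voters; E by 227.
E wins the runoff.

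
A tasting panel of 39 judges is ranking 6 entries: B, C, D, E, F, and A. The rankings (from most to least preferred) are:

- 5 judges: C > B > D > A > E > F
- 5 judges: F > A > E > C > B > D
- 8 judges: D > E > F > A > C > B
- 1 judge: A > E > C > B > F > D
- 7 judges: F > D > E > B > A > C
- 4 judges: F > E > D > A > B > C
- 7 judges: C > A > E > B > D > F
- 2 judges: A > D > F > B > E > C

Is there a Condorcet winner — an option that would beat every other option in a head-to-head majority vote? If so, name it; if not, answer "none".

D

D vs B: 21–18 for D.
D vs C: 21–18 for D.
D vs E: 22–17 for D.
D vs F: 22–17 for D.
D vs A: 24–15 for D.
D beats every other option head-to-head.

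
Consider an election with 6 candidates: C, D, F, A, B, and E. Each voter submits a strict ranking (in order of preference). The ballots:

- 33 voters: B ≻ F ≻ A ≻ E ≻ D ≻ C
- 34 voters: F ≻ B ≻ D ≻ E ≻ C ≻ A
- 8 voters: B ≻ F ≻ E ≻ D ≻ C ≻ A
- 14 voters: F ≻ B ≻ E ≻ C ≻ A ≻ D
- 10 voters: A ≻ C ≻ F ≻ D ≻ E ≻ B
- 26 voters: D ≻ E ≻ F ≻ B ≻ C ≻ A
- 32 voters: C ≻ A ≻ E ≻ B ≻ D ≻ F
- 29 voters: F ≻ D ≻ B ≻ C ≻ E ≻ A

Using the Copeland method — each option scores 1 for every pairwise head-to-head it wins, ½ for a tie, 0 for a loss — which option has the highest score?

C: beats A; loses to D, F, B, and E → score 1.
D: beats C, A, and E; loses to F and B → score 3.
F: beats C, D, A, B, and E → score 5.
A: loses to C, D, F, B, and E → score 0.
B: beats C, D, A, and E; loses to F → score 4.
E: beats C and A; loses to D, F, and B → score 2.
F has the best pairwise record.

F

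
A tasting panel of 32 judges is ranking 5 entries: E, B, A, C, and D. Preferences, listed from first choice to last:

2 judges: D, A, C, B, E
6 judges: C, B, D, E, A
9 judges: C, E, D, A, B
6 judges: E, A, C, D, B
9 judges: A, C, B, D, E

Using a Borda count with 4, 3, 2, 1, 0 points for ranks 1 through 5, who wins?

C

E: 2·0 + 6·1 + 9·3 + 6·4 + 9·0 = 57
B: 2·1 + 6·3 + 9·0 + 6·0 + 9·2 = 38
A: 2·3 + 6·0 + 9·1 + 6·3 + 9·4 = 69
C: 2·2 + 6·4 + 9·4 + 6·2 + 9·3 = 103
D: 2·4 + 6·2 + 9·2 + 6·1 + 9·1 = 53
C has the highest Borda score (103).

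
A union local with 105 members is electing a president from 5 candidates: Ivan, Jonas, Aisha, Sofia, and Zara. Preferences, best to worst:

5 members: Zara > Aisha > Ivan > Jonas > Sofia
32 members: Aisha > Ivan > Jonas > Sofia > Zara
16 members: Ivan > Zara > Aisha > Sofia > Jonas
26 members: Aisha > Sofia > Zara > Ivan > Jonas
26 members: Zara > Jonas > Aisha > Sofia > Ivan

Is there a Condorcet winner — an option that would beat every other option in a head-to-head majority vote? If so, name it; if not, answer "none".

Aisha vs Ivan: 89–16 for Aisha.
Aisha vs Jonas: 79–26 for Aisha.
Aisha vs Sofia: 105–0 for Aisha.
Aisha vs Zara: 58–47 for Aisha.
Aisha beats every other option head-to-head.

Aisha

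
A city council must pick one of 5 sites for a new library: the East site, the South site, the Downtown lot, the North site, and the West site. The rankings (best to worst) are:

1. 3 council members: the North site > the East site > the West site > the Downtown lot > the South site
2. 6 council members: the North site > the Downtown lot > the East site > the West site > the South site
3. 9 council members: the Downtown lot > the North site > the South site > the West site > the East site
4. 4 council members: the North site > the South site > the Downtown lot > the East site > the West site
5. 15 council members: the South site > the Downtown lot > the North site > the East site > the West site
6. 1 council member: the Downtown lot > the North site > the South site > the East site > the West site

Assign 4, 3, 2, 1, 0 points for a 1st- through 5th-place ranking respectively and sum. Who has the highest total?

the Downtown lot

the East site: 3·3 + 6·2 + 9·0 + 4·1 + 15·1 + 1·1 = 41
the South site: 3·0 + 6·0 + 9·2 + 4·3 + 15·4 + 1·2 = 92
the Downtown lot: 3·1 + 6·3 + 9·4 + 4·2 + 15·3 + 1·4 = 114
the North site: 3·4 + 6·4 + 9·3 + 4·4 + 15·2 + 1·3 = 112
the West site: 3·2 + 6·1 + 9·1 + 4·0 + 15·0 + 1·0 = 21
the Downtown lot has the highest Borda score (114).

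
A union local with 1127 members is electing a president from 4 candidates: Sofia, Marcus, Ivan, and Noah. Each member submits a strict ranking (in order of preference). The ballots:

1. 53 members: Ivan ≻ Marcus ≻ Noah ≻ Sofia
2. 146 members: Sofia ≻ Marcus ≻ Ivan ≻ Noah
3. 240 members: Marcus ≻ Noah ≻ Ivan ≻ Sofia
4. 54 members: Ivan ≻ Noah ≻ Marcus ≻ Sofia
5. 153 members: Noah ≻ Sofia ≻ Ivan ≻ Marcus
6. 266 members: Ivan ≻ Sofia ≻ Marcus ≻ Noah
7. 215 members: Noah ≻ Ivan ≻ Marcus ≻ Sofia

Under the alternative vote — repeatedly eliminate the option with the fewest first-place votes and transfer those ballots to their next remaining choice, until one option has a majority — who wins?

Ivan

Round 1: Sofia 146, Marcus 240, Ivan 373, Noah 368. Eliminate Sofia.
Round 2: Marcus 386, Ivan 373, Noah 368. Eliminate Noah.
Round 3: Marcus 386, Ivan 741. Ivan has a majority.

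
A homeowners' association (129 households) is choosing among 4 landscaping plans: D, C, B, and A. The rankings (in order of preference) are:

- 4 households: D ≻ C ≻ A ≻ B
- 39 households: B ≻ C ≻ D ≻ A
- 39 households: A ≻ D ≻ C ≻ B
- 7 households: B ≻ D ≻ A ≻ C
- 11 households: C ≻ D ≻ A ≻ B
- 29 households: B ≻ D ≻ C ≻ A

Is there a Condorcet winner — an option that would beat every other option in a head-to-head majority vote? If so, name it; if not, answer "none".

B vs D: 75–54 for B.
B vs C: 75–54 for B.
B vs A: 75–54 for B.
B beats every other option head-to-head.

B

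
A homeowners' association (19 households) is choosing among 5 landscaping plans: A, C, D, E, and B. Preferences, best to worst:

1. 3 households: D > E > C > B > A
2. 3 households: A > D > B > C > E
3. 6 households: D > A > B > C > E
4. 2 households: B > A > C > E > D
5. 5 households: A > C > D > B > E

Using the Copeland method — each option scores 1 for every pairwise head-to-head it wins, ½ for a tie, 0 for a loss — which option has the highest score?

A: beats C, D, E, and B → score 4.
C: beats E; loses to A, D, and B → score 1.
D: beats C, E, and B; loses to A → score 3.
E: loses to A, C, D, and B → score 0.
B: beats C and E; loses to A and D → score 2.
A has the best pairwise record.

A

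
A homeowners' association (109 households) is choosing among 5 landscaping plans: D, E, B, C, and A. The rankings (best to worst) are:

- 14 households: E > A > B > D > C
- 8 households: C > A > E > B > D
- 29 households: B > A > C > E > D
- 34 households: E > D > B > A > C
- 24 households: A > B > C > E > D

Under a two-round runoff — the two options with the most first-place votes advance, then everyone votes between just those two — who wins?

Round 1 first-place votes: D 0, E 48, B 29, C 8, A 24.
E and B advance.
Runoff: E is preferred to B by 56 voters; B by 53.
E wins the runoff.

E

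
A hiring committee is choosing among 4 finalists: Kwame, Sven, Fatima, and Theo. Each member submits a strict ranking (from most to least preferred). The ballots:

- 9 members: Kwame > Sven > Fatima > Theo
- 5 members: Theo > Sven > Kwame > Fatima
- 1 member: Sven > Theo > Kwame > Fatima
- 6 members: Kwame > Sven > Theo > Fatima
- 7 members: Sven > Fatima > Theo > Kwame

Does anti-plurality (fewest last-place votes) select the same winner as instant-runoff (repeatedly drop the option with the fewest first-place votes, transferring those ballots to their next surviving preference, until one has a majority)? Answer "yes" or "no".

no

Anti-plurality — last-place votes: Kwame 7, Sven 0, Fatima 12, Theo 9. Winner: Sven.
Instant-runoff — R1 Kwame 15, Sven 8, Fatima 0, Theo 5 (Kwame winner). Winner: Kwame.
The two methods disagree.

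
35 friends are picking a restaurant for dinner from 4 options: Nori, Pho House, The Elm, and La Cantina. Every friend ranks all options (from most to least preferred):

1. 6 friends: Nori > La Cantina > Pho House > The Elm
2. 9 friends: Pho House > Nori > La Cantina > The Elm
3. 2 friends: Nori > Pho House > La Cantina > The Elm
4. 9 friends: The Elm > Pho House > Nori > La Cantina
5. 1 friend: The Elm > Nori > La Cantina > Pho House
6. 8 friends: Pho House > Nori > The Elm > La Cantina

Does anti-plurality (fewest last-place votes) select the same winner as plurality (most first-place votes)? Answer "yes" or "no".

no

Anti-plurality — last-place votes: Nori 0, Pho House 1, The Elm 17, La Cantina 17. Winner: Nori.
Plurality — first-place votes: Nori 8, Pho House 17, The Elm 10, La Cantina 0. Winner: Pho House.
The two methods disagree.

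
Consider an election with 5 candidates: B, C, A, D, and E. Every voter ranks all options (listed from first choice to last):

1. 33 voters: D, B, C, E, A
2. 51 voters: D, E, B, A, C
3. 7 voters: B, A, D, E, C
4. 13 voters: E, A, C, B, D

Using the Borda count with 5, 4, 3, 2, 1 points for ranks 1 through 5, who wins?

B: 33·4 + 51·3 + 7·5 + 13·2 = 346
C: 33·3 + 51·1 + 7·1 + 13·3 = 196
A: 33·1 + 51·2 + 7·4 + 13·4 = 215
D: 33·5 + 51·5 + 7·3 + 13·1 = 454
E: 33·2 + 51·4 + 7·2 + 13·5 = 349
D has the highest Borda score (454).

D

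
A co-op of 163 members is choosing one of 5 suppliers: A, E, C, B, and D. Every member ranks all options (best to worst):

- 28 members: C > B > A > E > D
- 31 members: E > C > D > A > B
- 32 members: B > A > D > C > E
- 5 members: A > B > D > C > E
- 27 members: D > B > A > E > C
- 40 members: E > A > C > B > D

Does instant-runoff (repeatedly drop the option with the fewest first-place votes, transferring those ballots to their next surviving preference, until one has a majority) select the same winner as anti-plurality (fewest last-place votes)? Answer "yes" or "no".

no

Instant-runoff — R1 A 5, E 71, C 28, B 32, D 27 (A out); R2 E 71, C 28, B 37, D 27 (D out); R3 E 71, C 28, B 64 (C out); R4 E 71, B 92 (B winner). Winner: B.
Anti-plurality — last-place votes: A 0, E 37, C 27, B 31, D 68. Winner: A.
The two methods disagree.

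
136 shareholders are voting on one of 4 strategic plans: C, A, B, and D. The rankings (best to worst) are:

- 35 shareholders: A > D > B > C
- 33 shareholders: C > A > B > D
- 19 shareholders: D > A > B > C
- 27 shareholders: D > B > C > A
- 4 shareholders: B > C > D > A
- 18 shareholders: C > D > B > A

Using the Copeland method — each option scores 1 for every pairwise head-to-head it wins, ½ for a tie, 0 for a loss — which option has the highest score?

C: beats A; loses to B and D → score 1.
A: beats B; ties D; loses to C → score 1.5.
B: beats C; loses to A and D → score 1.
D: beats C and B; ties A → score 2.5.
D has the best pairwise record.

D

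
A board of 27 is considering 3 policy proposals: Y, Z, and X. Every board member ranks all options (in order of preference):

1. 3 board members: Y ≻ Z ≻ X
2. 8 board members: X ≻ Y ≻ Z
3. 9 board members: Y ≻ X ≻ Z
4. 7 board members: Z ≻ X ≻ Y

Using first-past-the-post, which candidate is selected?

First-place votes: Y 12, Z 7, X 8.
Y has the most first-place votes.

Y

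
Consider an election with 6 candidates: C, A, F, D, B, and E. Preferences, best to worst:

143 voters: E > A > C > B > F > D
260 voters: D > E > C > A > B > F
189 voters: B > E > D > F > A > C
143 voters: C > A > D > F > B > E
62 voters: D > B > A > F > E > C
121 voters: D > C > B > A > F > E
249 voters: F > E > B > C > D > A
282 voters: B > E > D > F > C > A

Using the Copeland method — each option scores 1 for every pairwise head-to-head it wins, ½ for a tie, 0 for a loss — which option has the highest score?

C: beats A; loses to F, D, B, and E → score 1.
A: beats F; loses to C, D, B, and E → score 1.
F: beats C; loses to A, D, B, and E → score 1.
D: beats C, A, and F; loses to B and E → score 3.
B: beats C, A, F, D, and E → score 5.
E: beats C, A, F, and D; loses to B → score 4.
B has the best pairwise record.

B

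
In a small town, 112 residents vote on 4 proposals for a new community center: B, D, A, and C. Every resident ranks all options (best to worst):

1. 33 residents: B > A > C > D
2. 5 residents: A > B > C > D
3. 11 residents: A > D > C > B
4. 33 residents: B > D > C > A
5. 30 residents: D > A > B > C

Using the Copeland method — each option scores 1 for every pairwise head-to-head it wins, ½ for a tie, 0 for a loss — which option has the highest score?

B: beats D, A, and C → score 3.
D: beats A and C; loses to B → score 2.
A: beats C; loses to B and D → score 1.
C: loses to B, D, and A → score 0.
B has the best pairwise record.

B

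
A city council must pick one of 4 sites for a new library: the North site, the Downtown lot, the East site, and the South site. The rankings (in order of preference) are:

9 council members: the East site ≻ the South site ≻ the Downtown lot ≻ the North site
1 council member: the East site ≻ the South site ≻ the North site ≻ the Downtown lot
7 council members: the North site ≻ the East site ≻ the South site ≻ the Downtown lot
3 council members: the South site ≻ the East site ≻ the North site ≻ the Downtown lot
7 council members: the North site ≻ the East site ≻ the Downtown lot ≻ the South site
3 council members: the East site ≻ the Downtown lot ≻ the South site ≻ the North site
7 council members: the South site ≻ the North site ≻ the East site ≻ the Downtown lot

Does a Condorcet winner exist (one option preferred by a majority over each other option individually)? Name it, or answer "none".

Checking pairwise contests:
the South site beats the North site 23–14.
the North site beats the Downtown lot 25–12.
the North site beats the East site 21–16.
the East site beats the South site 27–10.
Every option loses at least one head-to-head, so there is no Condorcet winner.

none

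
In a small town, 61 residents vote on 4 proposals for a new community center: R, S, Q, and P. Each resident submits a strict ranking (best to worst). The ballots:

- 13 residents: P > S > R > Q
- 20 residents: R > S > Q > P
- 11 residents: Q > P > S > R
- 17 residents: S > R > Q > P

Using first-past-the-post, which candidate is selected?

R

First-place votes: R 20, S 17, Q 11, P 13.
R has the most first-place votes.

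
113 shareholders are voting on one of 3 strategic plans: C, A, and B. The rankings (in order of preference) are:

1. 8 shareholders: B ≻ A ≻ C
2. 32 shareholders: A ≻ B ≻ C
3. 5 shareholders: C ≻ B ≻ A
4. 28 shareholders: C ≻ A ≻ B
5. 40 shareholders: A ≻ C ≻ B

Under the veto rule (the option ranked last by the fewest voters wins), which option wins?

A

Last-place votes: C 40, A 5, B 68.
A is ranked last by the fewest voters, so A wins.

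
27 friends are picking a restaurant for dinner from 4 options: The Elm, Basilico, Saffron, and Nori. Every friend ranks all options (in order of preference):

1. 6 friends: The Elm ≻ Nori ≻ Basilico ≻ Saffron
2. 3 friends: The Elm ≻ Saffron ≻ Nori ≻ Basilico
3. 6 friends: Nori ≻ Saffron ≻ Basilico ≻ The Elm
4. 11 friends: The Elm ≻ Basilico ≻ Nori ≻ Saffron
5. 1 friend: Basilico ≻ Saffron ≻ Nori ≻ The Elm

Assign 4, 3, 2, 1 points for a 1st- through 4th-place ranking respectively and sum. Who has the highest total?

The Elm

The Elm: 6·4 + 3·4 + 6·1 + 11·4 + 1·1 = 87
Basilico: 6·2 + 3·1 + 6·2 + 11·3 + 1·4 = 64
Saffron: 6·1 + 3·3 + 6·3 + 11·1 + 1·3 = 47
Nori: 6·3 + 3·2 + 6·4 + 11·2 + 1·2 = 72
The Elm has the highest Borda score (87).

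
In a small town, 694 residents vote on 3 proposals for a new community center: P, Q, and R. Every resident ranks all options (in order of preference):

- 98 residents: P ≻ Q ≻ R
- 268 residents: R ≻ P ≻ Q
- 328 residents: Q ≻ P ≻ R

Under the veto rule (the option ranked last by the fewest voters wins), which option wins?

Last-place votes: P 0, Q 268, R 426.
P is ranked last by the fewest voters, so P wins.

P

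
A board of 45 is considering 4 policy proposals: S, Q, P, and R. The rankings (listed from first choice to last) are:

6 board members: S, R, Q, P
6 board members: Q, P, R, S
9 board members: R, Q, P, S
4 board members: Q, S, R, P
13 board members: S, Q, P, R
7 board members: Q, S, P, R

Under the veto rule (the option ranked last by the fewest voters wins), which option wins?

Last-place votes: S 15, Q 0, P 10, R 20.
Q is ranked last by the fewest voters, so Q wins.

Q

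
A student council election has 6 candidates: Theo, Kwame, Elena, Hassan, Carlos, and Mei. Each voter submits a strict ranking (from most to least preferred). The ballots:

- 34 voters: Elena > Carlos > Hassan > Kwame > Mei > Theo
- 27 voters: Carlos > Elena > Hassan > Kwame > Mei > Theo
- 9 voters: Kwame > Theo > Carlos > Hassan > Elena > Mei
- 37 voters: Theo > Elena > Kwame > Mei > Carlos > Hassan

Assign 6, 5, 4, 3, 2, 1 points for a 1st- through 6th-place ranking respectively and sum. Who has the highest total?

Theo: 34·1 + 27·1 + 9·5 + 37·6 = 328
Kwame: 34·3 + 27·3 + 9·6 + 37·4 = 385
Elena: 34·6 + 27·5 + 9·2 + 37·5 = 542
Hassan: 34·4 + 27·4 + 9·3 + 37·1 = 308
Carlos: 34·5 + 27·6 + 9·4 + 37·2 = 442
Mei: 34·2 + 27·2 + 9·1 + 37·3 = 242
Elena has the highest Borda score (542).

Elena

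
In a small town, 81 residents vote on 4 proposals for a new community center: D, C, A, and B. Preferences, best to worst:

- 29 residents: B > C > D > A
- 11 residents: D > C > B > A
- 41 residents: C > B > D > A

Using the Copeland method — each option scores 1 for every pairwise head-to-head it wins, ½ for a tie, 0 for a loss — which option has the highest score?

D: beats A; loses to C and B → score 1.
C: beats D, A, and B → score 3.
A: loses to D, C, and B → score 0.
B: beats D and A; loses to C → score 2.
C has the best pairwise record.

C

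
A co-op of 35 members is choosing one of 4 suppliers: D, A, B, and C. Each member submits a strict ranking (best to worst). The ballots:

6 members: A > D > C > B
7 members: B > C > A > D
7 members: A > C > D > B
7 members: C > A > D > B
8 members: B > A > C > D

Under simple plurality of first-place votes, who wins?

First-place votes: D 0, A 13, B 15, C 7.
B has the most first-place votes.

B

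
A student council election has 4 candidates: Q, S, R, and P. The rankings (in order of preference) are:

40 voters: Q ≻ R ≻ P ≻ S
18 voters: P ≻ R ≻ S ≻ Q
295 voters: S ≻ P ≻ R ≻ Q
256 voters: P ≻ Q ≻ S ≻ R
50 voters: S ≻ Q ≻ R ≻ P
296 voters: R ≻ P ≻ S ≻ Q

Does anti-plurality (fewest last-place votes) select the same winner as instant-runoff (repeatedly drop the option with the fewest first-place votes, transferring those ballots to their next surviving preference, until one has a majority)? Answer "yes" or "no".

yes

Anti-plurality — last-place votes: Q 609, S 40, R 256, P 50. Winner: S.
Instant-runoff — R1 Q 40, S 345, R 296, P 274 (Q out); R2 S 345, R 336, P 274 (P out); R3 S 601, R 354 (S winner). Winner: S.
The two methods agree.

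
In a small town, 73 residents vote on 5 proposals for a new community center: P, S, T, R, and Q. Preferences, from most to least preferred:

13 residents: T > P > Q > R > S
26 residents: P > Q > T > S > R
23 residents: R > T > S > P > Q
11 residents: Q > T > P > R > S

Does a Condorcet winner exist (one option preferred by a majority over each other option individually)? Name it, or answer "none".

Checking pairwise contests:
T beats P 47–26.
P beats S 50–23.
Q beats T 37–36.
P beats R 50–23.
P beats Q 62–11.
Every option loses at least one head-to-head, so there is no Condorcet winner.

none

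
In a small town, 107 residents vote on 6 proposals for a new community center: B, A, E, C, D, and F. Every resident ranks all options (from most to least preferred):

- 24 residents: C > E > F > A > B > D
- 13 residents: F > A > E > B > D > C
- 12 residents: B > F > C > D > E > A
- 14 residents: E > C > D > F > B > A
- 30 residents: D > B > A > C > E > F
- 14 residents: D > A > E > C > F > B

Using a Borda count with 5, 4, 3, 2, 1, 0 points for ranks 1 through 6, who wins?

B: 24·1 + 13·2 + 12·5 + 14·1 + 30·4 + 14·0 = 244
A: 24·2 + 13·4 + 12·0 + 14·0 + 30·3 + 14·4 = 246
E: 24·4 + 13·3 + 12·1 + 14·5 + 30·1 + 14·3 = 289
C: 24·5 + 13·0 + 12·3 + 14·4 + 30·2 + 14·2 = 300
D: 24·0 + 13·1 + 12·2 + 14·3 + 30·5 + 14·5 = 299
F: 24·3 + 13·5 + 12·4 + 14·2 + 30·0 + 14·1 = 227
C has the highest Borda score (300).

C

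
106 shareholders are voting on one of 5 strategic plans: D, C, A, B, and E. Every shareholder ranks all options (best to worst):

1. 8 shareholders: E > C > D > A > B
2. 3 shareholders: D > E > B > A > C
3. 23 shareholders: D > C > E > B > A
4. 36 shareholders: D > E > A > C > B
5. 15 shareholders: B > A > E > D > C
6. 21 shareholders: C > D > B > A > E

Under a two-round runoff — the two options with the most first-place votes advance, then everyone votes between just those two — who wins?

D

Round 1 first-place votes: D 62, C 21, A 0, B 15, E 8.
D and C advance.
Runoff: D is preferred to C by 77 voters; C by 29.
D wins the runoff.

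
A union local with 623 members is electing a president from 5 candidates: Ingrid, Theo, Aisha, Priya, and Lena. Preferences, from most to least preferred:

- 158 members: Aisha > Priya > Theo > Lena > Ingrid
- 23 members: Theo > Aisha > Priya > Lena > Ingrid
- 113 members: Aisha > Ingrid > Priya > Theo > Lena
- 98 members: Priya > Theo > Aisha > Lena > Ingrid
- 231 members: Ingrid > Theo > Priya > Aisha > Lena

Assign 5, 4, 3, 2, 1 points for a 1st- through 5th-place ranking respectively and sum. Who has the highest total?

Ingrid: 158·1 + 23·1 + 113·4 + 98·1 + 231·5 = 1886
Theo: 158·3 + 23·5 + 113·2 + 98·4 + 231·4 = 2131
Aisha: 158·5 + 23·4 + 113·5 + 98·3 + 231·2 = 2203
Priya: 158·4 + 23·3 + 113·3 + 98·5 + 231·3 = 2223
Lena: 158·2 + 23·2 + 113·1 + 98·2 + 231·1 = 902
Priya has the highest Borda score (2223).

Priya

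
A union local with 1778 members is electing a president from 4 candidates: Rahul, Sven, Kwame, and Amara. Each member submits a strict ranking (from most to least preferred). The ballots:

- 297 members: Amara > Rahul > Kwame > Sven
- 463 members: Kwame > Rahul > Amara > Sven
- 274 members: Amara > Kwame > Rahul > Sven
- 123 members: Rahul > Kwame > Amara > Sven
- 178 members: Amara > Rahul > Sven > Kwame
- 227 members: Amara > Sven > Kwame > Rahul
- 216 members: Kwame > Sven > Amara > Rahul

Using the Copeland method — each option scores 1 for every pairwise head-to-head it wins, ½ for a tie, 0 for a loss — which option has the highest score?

Amara

Rahul: beats Sven; loses to Kwame and Amara → score 1.
Sven: loses to Rahul, Kwame, and Amara → score 0.
Kwame: beats Rahul and Sven; loses to Amara → score 2.
Amara: beats Rahul, Sven, and Kwame → score 3.
Amara has the best pairwise record.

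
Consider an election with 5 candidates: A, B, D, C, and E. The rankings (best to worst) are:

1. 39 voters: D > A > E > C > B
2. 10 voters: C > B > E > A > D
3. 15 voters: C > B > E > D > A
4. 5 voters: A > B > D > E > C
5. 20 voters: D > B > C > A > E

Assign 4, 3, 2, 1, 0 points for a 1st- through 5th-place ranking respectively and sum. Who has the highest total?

D

A: 39·3 + 10·1 + 15·0 + 5·4 + 20·1 = 167
B: 39·0 + 10·3 + 15·3 + 5·3 + 20·3 = 150
D: 39·4 + 10·0 + 15·1 + 5·2 + 20·4 = 261
C: 39·1 + 10·4 + 15·4 + 5·0 + 20·2 = 179
E: 39·2 + 10·2 + 15·2 + 5·1 + 20·0 = 133
D has the highest Borda score (261).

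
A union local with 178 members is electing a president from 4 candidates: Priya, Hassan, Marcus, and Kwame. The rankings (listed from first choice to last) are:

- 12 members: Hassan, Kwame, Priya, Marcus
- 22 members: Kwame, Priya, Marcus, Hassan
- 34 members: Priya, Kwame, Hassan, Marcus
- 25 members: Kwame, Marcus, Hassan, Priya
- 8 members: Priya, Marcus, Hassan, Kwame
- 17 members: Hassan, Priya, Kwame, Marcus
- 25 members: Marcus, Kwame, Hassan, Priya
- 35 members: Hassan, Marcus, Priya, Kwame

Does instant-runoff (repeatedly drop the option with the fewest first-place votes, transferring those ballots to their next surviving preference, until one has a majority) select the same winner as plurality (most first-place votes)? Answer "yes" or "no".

Instant-runoff — R1 Priya 42, Hassan 64, Marcus 25, Kwame 47 (Marcus out); R2 Priya 42, Hassan 64, Kwame 72 (Priya out); R3 Hassan 72, Kwame 106 (Kwame winner). Winner: Kwame.
Plurality — first-place votes: Priya 42, Hassan 64, Marcus 25, Kwame 47. Winner: Hassan.
The two methods disagree.

no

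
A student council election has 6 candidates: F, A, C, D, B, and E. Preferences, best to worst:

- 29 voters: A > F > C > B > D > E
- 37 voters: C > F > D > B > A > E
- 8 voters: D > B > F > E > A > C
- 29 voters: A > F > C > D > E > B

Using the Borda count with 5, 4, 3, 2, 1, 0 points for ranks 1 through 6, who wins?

F: 29·4 + 37·4 + 8·3 + 29·4 = 404
A: 29·5 + 37·1 + 8·1 + 29·5 = 335
C: 29·3 + 37·5 + 8·0 + 29·3 = 359
D: 29·1 + 37·3 + 8·5 + 29·2 = 238
B: 29·2 + 37·2 + 8·4 + 29·0 = 164
E: 29·0 + 37·0 + 8·2 + 29·1 = 45
F has the highest Borda score (404).

F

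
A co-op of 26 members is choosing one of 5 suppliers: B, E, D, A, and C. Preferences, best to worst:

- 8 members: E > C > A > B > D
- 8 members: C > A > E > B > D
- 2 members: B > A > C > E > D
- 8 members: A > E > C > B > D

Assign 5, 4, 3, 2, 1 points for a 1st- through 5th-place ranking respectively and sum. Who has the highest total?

A

B: 8·2 + 8·2 + 2·5 + 8·2 = 58
E: 8·5 + 8·3 + 2·2 + 8·4 = 100
D: 8·1 + 8·1 + 2·1 + 8·1 = 26
A: 8·3 + 8·4 + 2·4 + 8·5 = 104
C: 8·4 + 8·5 + 2·3 + 8·3 = 102
A has the highest Borda score (104).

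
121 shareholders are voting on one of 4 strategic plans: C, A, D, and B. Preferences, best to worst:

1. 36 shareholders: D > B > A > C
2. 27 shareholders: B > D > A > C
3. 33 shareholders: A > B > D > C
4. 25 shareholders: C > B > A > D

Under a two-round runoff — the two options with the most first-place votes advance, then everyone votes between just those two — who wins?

D

Round 1 first-place votes: C 25, A 33, D 36, B 27.
D and A advance.
Runoff: D is preferred to A by 63 voters; A by 58.
D wins the runoff.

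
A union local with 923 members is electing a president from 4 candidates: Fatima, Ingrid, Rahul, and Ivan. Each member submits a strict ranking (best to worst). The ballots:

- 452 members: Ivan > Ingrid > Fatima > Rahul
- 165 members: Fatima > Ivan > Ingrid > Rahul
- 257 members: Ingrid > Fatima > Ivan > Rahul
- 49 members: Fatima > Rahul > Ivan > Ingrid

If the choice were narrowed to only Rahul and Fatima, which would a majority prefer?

Voters preferring Rahul to Fatima: 0; preferring Fatima to Rahul: 923.
Fatima wins the head-to-head.

Fatima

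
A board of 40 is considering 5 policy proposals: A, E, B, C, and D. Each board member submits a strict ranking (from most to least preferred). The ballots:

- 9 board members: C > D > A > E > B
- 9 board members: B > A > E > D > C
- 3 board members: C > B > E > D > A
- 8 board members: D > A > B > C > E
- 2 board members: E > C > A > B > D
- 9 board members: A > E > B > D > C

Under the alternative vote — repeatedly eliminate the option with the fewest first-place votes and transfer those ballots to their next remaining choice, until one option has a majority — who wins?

A

Round 1: A 9, E 2, B 9, C 12, D 8. Eliminate E.
Round 2: A 9, B 9, C 14, D 8. Eliminate D.
Round 3: A 17, B 9, C 14. Eliminate B.
Round 4: A 26, C 14. A has a majority.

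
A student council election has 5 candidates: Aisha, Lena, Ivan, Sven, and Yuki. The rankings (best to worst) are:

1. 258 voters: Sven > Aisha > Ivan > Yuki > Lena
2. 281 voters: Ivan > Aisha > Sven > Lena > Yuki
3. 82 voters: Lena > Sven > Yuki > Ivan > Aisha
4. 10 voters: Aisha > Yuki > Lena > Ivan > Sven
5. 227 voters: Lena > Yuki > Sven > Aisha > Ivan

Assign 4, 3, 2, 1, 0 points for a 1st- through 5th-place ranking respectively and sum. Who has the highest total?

Aisha: 258·3 + 281·3 + 82·0 + 10·4 + 227·1 = 1884
Lena: 258·0 + 281·1 + 82·4 + 10·2 + 227·4 = 1537
Ivan: 258·2 + 281·4 + 82·1 + 10·1 + 227·0 = 1732
Sven: 258·4 + 281·2 + 82·3 + 10·0 + 227·2 = 2294
Yuki: 258·1 + 281·0 + 82·2 + 10·3 + 227·3 = 1133
Sven has the highest Borda score (2294).

Sven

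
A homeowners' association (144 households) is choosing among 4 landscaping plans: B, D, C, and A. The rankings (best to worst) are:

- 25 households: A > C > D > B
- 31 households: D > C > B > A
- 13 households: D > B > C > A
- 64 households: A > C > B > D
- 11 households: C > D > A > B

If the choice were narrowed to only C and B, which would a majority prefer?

C

Voters preferring C to B: 131; preferring B to C: 13.
C wins the head-to-head.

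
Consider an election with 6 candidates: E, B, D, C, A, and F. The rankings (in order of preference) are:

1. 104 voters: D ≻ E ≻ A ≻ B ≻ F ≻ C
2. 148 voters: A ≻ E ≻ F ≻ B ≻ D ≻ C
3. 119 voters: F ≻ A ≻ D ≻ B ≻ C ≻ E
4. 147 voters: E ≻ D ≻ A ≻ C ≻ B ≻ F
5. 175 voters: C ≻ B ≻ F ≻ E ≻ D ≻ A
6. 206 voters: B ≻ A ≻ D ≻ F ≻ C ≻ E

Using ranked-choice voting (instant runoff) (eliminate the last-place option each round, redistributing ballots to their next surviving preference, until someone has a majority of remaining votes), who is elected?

Round 1: E 147, B 206, D 104, C 175, A 148, F 119. Eliminate D.
Round 2: E 251, B 206, C 175, A 148, F 119. Eliminate F.
Round 3: E 251, B 206, C 175, A 267. Eliminate C.
Round 4: E 251, B 381, A 267. Eliminate E.
Round 5: B 381, A 518. A has a majority.

A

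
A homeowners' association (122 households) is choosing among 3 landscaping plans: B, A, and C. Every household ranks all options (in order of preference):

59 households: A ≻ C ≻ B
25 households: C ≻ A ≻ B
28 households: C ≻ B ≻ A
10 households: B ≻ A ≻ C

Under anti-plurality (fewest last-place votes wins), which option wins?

Last-place votes: B 84, A 28, C 10.
C is ranked last by the fewest voters, so C wins.

C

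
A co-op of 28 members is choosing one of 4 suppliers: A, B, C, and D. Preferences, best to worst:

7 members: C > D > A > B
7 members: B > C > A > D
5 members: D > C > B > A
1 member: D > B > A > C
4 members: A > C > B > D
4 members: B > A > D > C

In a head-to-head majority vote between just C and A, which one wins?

Voters preferring C to A: 19; preferring A to C: 9.
C wins the head-to-head.

C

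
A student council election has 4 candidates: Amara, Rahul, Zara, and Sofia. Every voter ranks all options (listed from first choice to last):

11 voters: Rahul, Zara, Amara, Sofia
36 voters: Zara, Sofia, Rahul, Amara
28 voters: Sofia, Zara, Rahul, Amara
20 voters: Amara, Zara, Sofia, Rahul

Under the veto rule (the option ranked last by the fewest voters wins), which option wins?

Zara

Last-place votes: Amara 64, Rahul 20, Zara 0, Sofia 11.
Zara is ranked last by the fewest voters, so Zara wins.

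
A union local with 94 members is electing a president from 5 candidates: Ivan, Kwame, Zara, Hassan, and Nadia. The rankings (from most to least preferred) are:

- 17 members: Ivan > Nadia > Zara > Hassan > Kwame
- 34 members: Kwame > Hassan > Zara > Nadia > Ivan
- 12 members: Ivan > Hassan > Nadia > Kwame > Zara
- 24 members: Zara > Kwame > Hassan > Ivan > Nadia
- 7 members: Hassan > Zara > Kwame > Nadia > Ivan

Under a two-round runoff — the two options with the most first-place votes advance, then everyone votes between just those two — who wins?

Kwame

Round 1 first-place votes: Ivan 29, Kwame 34, Zara 24, Hassan 7, Nadia 0.
Kwame and Ivan advance.
Runoff: Kwame is preferred to Ivan by 65 voters; Ivan by 29.
Kwame wins the runoff.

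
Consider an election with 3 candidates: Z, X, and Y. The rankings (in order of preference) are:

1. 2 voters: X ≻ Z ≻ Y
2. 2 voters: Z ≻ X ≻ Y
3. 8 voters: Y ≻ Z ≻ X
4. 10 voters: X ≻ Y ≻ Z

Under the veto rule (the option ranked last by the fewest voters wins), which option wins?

Last-place votes: Z 10, X 8, Y 4.
Y is ranked last by the fewest voters, so Y wins.

Y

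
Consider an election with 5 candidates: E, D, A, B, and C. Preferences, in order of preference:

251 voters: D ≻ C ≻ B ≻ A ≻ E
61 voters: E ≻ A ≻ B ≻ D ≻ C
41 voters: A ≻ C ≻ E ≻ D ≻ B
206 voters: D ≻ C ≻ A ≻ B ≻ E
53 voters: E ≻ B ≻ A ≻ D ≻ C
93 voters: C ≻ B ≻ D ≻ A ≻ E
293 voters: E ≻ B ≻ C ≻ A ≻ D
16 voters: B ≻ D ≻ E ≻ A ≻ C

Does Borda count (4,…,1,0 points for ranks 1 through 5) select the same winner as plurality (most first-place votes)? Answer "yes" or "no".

no

Borda — scores: E 1742, D 2217, A 1518, B 2211, C 2452. Winner: C.
Plurality — first-place votes: E 407, D 457, A 41, B 16, C 93. Winner: D.
The two methods disagree.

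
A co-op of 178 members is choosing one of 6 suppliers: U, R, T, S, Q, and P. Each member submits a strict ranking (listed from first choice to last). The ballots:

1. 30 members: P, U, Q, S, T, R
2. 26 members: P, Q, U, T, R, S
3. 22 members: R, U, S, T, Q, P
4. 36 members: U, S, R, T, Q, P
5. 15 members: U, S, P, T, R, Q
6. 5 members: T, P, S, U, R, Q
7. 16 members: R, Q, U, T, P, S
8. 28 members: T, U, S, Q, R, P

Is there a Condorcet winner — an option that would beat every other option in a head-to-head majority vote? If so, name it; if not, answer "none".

U vs R: 140–38 for U.
U vs T: 145–33 for U.
U vs S: 173–5 for U.
U vs Q: 136–42 for U.
U vs P: 117–61 for U.
U beats every other option head-to-head.

U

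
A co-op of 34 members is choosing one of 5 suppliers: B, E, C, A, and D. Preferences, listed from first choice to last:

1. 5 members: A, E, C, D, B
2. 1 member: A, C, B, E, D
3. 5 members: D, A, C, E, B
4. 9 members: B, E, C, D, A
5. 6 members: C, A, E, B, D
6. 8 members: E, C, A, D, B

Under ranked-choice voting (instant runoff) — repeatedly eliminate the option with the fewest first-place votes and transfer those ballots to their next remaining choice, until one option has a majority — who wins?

Round 1: B 9, E 8, C 6, A 6, D 5. Eliminate D.
Round 2: B 9, E 8, C 6, A 11. Eliminate C.
Round 3: B 9, E 8, A 17. Eliminate E.
Round 4: B 9, A 25. A has a majority.

A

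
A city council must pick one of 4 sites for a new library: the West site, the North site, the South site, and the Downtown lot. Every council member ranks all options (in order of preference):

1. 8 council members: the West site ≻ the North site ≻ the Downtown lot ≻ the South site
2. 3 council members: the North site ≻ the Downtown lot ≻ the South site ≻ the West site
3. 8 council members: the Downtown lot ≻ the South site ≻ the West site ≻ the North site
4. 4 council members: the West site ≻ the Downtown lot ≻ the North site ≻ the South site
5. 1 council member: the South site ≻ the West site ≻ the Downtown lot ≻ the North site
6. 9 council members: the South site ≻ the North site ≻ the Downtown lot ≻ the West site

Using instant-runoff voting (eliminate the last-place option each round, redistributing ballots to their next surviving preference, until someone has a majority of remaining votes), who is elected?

Round 1: the West site 12, the North site 3, the South site 10, the Downtown lot 8. Eliminate the North site.
Round 2: the West site 12, the South site 10, the Downtown lot 11. Eliminate the South site.
Round 3: the West site 13, the Downtown lot 20. The Downtown lot has a majority.

the Downtown lot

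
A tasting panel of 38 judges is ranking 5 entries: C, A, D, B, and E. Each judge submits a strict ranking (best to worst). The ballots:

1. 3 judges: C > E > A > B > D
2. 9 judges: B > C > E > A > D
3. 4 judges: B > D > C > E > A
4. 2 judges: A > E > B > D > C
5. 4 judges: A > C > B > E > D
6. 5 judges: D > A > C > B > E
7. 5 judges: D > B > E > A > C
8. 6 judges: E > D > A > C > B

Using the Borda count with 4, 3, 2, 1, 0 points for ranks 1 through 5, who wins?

C: 3·4 + 9·3 + 4·2 + 2·0 + 4·3 + 5·2 + 5·0 + 6·1 = 75
A: 3·2 + 9·1 + 4·0 + 2·4 + 4·4 + 5·3 + 5·1 + 6·2 = 71
D: 3·0 + 9·0 + 4·3 + 2·1 + 4·0 + 5·4 + 5·4 + 6·3 = 72
B: 3·1 + 9·4 + 4·4 + 2·2 + 4·2 + 5·1 + 5·3 + 6·0 = 87
E: 3·3 + 9·2 + 4·1 + 2·3 + 4·1 + 5·0 + 5·2 + 6·4 = 75
B has the highest Borda score (87).

B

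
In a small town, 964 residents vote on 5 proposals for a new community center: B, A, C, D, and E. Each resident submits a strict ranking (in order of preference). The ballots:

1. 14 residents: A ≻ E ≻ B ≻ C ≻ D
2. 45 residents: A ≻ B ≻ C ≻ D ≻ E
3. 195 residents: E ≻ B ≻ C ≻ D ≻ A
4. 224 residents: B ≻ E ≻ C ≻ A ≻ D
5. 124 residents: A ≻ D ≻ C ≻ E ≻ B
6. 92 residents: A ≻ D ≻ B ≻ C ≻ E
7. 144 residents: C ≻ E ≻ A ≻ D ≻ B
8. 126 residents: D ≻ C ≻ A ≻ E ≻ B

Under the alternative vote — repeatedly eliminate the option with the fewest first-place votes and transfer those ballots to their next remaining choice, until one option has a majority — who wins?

Round 1: B 224, A 275, C 144, D 126, E 195. Eliminate D.
Round 2: B 224, A 275, C 270, E 195. Eliminate E.
Round 3: B 419, A 275, C 270. Eliminate C.
Round 4: B 419, A 545. A has a majority.

A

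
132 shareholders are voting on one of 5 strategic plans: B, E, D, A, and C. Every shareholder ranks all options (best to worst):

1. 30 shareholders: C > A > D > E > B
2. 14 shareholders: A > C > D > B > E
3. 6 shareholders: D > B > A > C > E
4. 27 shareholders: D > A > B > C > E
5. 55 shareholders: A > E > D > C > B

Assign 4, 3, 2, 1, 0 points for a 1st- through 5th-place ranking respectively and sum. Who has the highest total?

A

B: 30·0 + 14·1 + 6·3 + 27·2 + 55·0 = 86
E: 30·1 + 14·0 + 6·0 + 27·0 + 55·3 = 195
D: 30·2 + 14·2 + 6·4 + 27·4 + 55·2 = 330
A: 30·3 + 14·4 + 6·2 + 27·3 + 55·4 = 459
C: 30·4 + 14·3 + 6·1 + 27·1 + 55·1 = 250
A has the highest Borda score (459).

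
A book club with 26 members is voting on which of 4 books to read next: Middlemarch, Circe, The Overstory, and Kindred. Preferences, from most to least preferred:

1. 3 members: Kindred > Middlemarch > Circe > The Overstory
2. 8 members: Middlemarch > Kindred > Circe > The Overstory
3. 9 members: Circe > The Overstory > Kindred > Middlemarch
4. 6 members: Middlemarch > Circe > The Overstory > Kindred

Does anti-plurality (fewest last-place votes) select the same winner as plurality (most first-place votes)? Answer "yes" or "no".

Anti-plurality — last-place votes: Middlemarch 9, Circe 0, The Overstory 11, Kindred 6. Winner: Circe.
Plurality — first-place votes: Middlemarch 14, Circe 9, The Overstory 0, Kindred 3. Winner: Middlemarch.
The two methods disagree.

no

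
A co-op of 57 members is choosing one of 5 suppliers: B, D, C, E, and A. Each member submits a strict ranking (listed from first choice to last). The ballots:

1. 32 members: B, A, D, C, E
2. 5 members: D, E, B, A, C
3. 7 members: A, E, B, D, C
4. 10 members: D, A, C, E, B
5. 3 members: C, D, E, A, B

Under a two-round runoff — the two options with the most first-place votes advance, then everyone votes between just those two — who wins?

Round 1 first-place votes: B 32, D 15, C 3, E 0, A 7.
B and D advance.
Runoff: B is preferred to D by 39 voters; D by 18.
B wins the runoff.

B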